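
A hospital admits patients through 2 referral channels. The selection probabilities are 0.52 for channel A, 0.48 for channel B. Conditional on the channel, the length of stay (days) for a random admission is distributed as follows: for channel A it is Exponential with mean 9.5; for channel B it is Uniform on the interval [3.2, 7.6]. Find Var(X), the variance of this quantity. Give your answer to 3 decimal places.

51.900

Per component, A: μ=9.5, E[X²]=180.5; B: μ=5.4, E[X²]=30.7733.
E[X] = 0.52·9.5 + 0.48·5.4 = 7.532.
E[X²] = 0.52·180.5 + 0.48·30.7733 = 108.631.
Var(X) = E[X²] − (E[X])² = 108.631 − 56.731 = 51.9002.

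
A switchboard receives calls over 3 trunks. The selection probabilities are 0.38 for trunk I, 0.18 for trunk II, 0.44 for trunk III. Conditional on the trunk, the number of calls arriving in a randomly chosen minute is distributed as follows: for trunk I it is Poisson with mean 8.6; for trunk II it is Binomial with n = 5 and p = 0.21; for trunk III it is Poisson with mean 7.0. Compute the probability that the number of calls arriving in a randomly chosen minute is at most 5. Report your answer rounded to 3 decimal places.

0.366

Conditional on each trunk, P(X ≤ 5): I: 0.142228; II: 1; III: 0.300708.
By total probability, P(X ≤ 5) = 0.38·0.142228 + 0.18·1 + 0.44·0.300708 = 0.366358.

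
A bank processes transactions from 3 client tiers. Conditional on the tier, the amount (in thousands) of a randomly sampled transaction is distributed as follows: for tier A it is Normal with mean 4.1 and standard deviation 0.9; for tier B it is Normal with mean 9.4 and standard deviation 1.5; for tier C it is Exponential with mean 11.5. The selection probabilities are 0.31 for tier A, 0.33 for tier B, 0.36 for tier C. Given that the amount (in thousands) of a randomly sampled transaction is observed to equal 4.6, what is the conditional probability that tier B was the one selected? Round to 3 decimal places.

0.004

Likelihoods f(4.6 | ·): A: 0.37988; B: 0.00158939; C: 0.0582887.
Posterior ∝ prior × likelihood. Numerator for B: 0.33·0.00158939 = 0.000524499.
Normalizing constant: 0.31·0.37988 + 0.33·0.00158939 + 0.36·0.0582887 = 0.139271.
P(B | observation) = 0.000524499 / 0.139271 = 0.00376603.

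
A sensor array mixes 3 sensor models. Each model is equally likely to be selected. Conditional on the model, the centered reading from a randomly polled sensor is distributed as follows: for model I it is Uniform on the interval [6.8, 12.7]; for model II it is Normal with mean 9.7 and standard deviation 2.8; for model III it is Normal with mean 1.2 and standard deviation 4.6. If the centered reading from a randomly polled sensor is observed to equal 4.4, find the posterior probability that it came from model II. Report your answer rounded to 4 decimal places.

Likelihoods f(4.4 | ·): I: 0; II: 0.0237538; III: 0.0680876.
Posterior ∝ prior × likelihood. Numerator for II: 0.333333·0.0237538 = 0.00791794.
Normalizing constant: 0.333333·0 + 0.333333·0.0237538 + 0.333333·0.0680876 = 0.0306138.
P(II | observation) = 0.00791794 / 0.0306138 = 0.25864.

0.2586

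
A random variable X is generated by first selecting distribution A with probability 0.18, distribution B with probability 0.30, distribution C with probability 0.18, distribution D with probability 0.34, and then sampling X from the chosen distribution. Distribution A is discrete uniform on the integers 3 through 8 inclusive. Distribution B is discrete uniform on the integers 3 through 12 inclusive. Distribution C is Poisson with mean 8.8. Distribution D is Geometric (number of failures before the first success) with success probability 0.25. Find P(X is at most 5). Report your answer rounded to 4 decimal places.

Conditional on each component, P(X ≤ 5): A: 0.5; B: 0.3; C: 0.128387; D: 0.822021.
By total probability, P(X ≤ 5) = 0.18·0.5 + 0.3·0.3 + 0.18·0.128387 + 0.34·0.822021 = 0.482597.

0.4826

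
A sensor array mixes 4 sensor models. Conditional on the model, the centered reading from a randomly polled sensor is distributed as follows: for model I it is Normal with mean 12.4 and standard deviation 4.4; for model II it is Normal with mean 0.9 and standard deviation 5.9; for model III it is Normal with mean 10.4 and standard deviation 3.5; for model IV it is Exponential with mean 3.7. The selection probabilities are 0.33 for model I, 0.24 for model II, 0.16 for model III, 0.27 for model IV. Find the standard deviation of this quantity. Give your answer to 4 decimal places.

Per component, I: μ=12.4, E[X²]=173.12; II: μ=0.9, E[X²]=35.62; III: μ=10.4, E[X²]=120.41; IV: μ=3.7, E[X²]=27.38.
E[X] = 0.33·12.4 + 0.24·0.9 + 0.16·10.4 + 0.27·3.7 = 6.971.
E[X²] = 0.33·173.12 + 0.24·35.62 + 0.16·120.41 + 0.27·27.38 = 92.3366.
Var(X) = E[X²] − (E[X])² = 92.3366 − 48.5948 = 43.7418.
SD(X) = √43.7418 = 6.61376.

6.6138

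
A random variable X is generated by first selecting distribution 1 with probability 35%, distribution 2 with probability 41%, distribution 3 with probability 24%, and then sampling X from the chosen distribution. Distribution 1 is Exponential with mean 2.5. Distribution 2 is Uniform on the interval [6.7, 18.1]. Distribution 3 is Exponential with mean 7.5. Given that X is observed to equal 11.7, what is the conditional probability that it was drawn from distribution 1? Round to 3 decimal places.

0.030

Likelihoods f(11.7 | ·): 1: 0.00371161; 2: 0.0877193; 3: 0.0280181.
Posterior ∝ prior × likelihood. Numerator for 1: 0.35·0.00371161 = 0.00129906.
Normalizing constant: 0.35·0.00371161 + 0.41·0.0877193 + 0.24·0.0280181 = 0.0439883.
P(1 | observation) = 0.00129906 / 0.0439883 = 0.029532.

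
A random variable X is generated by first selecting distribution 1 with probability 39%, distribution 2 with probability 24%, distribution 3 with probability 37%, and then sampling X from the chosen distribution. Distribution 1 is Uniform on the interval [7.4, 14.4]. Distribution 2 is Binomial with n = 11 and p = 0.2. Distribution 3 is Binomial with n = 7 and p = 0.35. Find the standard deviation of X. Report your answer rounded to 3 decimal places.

4.472

Per component, 1: μ=10.9, E[X²]=122.893; 2: μ=2.2, E[X²]=6.6; 3: μ=2.45, E[X²]=7.595.
E[X] = 0.39·10.9 + 0.24·2.2 + 0.37·2.45 = 5.6855.
E[X²] = 0.39·122.893 + 0.24·6.6 + 0.37·7.595 = 52.3226.
Var(X) = E[X²] − (E[X])² = 52.3226 − 32.3249 = 19.9976.
SD(X) = √19.9976 = 4.47187.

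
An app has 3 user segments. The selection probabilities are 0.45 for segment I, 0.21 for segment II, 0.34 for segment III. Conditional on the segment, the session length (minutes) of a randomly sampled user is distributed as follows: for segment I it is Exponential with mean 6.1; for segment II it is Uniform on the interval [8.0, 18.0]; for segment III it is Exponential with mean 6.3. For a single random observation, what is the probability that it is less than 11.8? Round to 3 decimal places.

Conditional on each segment, P(X < 11.8): I: 0.855493; II: 0.38; III: 0.84634.
By total probability, P(X < 11.8) = 0.45·0.855493 + 0.21·0.38 + 0.34·0.84634 = 0.752528.

0.753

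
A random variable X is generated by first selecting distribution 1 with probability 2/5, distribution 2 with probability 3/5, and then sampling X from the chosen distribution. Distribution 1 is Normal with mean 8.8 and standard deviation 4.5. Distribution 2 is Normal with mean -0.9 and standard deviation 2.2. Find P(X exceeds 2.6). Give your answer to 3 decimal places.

0.400

Conditional on each component, P(X > 2.6): 1: 0.915864; 2: 0.055815.
By total probability, P(X > 2.6) = 0.4·0.915864 + 0.6·0.055815 = 0.399835.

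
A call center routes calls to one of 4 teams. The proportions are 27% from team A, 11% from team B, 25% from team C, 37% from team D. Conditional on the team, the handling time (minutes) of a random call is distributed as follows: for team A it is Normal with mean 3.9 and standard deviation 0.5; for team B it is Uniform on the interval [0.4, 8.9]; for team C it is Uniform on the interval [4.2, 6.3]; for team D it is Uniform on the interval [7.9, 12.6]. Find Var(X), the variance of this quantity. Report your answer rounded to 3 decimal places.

9.269

Per component, A: μ=3.9, E[X²]=15.46; B: μ=4.65, E[X²]=27.6433; C: μ=5.25, E[X²]=27.93; D: μ=10.25, E[X²]=106.903.
E[X] = 0.27·3.9 + 0.11·4.65 + 0.25·5.25 + 0.37·10.25 = 6.6695.
E[X²] = 0.27·15.46 + 0.11·27.6433 + 0.25·27.93 + 0.37·106.903 = 53.7517.
Var(X) = E[X²] − (E[X])² = 53.7517 − 44.4822 = 9.26947.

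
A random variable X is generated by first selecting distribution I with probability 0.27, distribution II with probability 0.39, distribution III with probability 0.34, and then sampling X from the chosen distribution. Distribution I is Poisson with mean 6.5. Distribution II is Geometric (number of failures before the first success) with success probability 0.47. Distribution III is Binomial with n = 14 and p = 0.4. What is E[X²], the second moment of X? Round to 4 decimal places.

26.3989

For each component E[X²] = Var + (mean)², giving I: 48.75; II: 3.67089; III: 34.72.
Overall E[X²] = 0.27·48.75 + 0.39·3.67089 + 0.34·34.72 = 26.3989.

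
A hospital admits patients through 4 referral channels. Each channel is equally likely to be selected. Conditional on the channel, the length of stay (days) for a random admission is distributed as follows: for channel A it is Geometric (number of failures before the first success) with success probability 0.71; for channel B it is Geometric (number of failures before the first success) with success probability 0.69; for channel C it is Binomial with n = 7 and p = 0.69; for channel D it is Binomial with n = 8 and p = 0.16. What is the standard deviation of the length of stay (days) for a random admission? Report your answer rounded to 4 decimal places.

2.0614

Per component, A: μ=0.408451, E[X²]=0.742115; B: μ=0.449275, E[X²]=0.852972; C: μ=4.83, E[X²]=24.8262; D: μ=1.28, E[X²]=2.7136.
E[X] = 0.25·0.408451 + 0.25·0.449275 + 0.25·4.83 + 0.25·1.28 = 1.74193.
E[X²] = 0.25·0.742115 + 0.25·0.852972 + 0.25·24.8262 + 0.25·2.7136 = 7.28372.
Var(X) = E[X²] − (E[X])² = 7.28372 − 3.03433 = 4.2494.
SD(X) = √4.2494 = 2.06141.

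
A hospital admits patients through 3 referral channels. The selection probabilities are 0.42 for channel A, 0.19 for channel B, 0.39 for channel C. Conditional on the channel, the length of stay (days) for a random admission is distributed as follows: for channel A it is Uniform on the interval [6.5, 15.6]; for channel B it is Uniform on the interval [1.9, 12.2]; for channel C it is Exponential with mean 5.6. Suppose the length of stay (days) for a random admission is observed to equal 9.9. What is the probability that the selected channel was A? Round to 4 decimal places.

Likelihoods f(9.9 | ·): A: 0.10989; B: 0.0970874; C: 0.0304819.
Posterior ∝ prior × likelihood. Numerator for A: 0.42·0.10989 = 0.0461538.
Normalizing constant: 0.42·0.10989 + 0.19·0.0970874 + 0.39·0.0304819 = 0.0764884.
P(A | observation) = 0.0461538 / 0.0764884 = 0.60341.

0.6034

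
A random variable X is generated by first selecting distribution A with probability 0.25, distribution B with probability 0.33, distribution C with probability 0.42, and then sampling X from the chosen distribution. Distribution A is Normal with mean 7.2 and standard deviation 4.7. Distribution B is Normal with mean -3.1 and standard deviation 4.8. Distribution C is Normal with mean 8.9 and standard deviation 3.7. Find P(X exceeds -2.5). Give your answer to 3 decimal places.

0.813

Conditional on each component, P(X > -2.5): A: 0.980483; B: 0.450262; C: 0.998969.
By total probability, P(X > -2.5) = 0.25·0.980483 + 0.33·0.450262 + 0.42·0.998969 = 0.813274.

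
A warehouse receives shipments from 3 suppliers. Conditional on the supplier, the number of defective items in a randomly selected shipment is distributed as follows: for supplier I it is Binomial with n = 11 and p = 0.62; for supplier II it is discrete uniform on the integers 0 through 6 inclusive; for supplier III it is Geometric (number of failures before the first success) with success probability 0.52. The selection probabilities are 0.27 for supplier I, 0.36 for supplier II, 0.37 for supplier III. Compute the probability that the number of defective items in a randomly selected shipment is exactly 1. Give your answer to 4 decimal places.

Conditional on each supplier, P(X = 1): I: 0.000428174; II: 0.142857; III: 0.2496.
By total probability, P(X = 1) = 0.27·0.000428174 + 0.36·0.142857 + 0.37·0.2496 = 0.143896.

0.1439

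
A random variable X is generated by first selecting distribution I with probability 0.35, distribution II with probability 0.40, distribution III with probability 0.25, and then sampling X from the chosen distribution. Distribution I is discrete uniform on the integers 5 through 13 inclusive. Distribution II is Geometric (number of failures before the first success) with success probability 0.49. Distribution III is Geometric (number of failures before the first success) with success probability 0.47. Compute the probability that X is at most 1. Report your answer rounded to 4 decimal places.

Conditional on each component, P(X ≤ 1): I: 0; II: 0.7399; III: 0.7191.
By total probability, P(X ≤ 1) = 0.35·0 + 0.4·0.7399 + 0.25·0.7191 = 0.475735.

0.4757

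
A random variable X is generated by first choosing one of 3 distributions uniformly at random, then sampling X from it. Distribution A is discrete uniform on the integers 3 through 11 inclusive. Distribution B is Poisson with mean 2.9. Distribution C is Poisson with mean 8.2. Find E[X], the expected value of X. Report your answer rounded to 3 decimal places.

Component means — A: 7; B: 2.9; C: 8.2.
E[X] = 0.333333·7 + 0.333333·2.9 + 0.333333·8.2 = 6.03333.

6.033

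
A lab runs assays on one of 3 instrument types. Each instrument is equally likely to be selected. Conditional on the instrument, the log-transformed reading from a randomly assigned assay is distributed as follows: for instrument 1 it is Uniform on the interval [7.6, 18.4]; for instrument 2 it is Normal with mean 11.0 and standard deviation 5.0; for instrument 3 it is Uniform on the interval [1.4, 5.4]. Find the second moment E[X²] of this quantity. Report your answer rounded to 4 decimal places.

112.5378

For each component E[X²] = Var + (mean)², giving 1: 178.72; 2: 146; 3: 12.8933.
Overall E[X²] = 0.333333·178.72 + 0.333333·146 + 0.333333·12.8933 = 112.538.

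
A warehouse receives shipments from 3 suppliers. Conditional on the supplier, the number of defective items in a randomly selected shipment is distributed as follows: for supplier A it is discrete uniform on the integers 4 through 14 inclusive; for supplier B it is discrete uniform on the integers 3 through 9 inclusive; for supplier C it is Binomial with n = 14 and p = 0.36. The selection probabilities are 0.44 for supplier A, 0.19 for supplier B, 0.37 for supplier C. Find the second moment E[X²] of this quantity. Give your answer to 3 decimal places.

For each component E[X²] = Var + (mean)², giving A: 91; B: 40; C: 28.6272.
Overall E[X²] = 0.44·91 + 0.19·40 + 0.37·28.6272 = 58.2321.

58.232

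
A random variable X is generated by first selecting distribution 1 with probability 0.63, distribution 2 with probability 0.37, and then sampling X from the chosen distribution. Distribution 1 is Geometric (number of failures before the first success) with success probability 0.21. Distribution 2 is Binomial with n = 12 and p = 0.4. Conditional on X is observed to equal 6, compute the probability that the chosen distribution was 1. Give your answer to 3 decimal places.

Likelihoods P(X=6 | ·): 1: 0.0510484; 2: 0.176579.
Posterior ∝ prior × likelihood. Numerator for 1: 0.63·0.0510484 = 0.0321605.
Normalizing constant: 0.63·0.0510484 + 0.37·0.176579 = 0.0974948.
P(1 | observation) = 0.0321605 / 0.0974948 = 0.329869.

0.330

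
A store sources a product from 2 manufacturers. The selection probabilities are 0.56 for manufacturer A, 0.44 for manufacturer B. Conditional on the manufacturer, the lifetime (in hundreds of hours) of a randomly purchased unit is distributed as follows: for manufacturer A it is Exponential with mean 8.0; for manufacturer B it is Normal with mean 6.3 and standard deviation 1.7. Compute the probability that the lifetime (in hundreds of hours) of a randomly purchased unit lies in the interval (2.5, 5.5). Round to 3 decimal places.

0.263

Conditional on each manufacturer, P(2.5 < X < 5.5): A: 0.228784; B: 0.306268.
By total probability, P(2.5 < X < 5.5) = 0.56·0.228784 + 0.44·0.306268 = 0.262877.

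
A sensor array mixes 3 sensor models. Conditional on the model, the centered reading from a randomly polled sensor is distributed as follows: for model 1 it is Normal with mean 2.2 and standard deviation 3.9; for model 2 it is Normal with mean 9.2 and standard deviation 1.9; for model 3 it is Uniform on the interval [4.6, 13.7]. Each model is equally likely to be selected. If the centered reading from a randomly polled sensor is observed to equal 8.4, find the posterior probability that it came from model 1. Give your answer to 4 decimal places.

Likelihoods f(8.4 | ·): 1: 0.0289103; 2: 0.192158; 3: 0.10989.
Posterior ∝ prior × likelihood. Numerator for 1: 0.333333·0.0289103 = 0.00963677.
Normalizing constant: 0.333333·0.0289103 + 0.333333·0.192158 + 0.333333·0.10989 = 0.11032.
P(1 | observation) = 0.00963677 / 0.11032 = 0.0873532.

0.0874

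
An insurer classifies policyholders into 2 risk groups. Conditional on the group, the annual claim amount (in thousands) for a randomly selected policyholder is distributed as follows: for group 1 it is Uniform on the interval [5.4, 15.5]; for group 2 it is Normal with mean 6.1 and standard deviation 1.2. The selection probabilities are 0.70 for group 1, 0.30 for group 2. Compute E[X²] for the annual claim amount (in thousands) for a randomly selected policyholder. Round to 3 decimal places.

For each component E[X²] = Var + (mean)², giving 1: 117.703; 2: 38.65.
Overall E[X²] = 0.7·117.703 + 0.3·38.65 = 93.9873.

93.987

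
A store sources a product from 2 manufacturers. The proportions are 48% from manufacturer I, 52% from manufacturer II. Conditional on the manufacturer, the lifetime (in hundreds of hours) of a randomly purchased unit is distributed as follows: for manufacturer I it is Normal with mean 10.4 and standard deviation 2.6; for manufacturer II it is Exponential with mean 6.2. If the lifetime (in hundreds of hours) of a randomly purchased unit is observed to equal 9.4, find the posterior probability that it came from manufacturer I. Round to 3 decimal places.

0.788

Likelihoods f(9.4 | ·): I: 0.1425; II: 0.0354129.
Posterior ∝ prior × likelihood. Numerator for I: 0.48·0.1425 = 0.0683999.
Normalizing constant: 0.48·0.1425 + 0.52·0.0354129 = 0.0868146.
P(I | observation) = 0.0683999 / 0.0868146 = 0.787885.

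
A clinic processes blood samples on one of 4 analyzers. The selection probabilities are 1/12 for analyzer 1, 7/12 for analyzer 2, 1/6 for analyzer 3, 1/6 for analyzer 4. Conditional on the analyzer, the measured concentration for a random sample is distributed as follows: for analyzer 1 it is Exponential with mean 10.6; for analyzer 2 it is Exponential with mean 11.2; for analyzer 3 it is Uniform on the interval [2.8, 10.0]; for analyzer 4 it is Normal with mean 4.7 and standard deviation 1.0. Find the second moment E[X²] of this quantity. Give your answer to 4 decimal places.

176.4683

For each component E[X²] = Var + (mean)², giving 1: 224.72; 2: 250.88; 3: 45.28; 4: 23.09.
Overall E[X²] = 0.0833333·224.72 + 0.583333·250.88 + 0.166667·45.28 + 0.166667·23.09 = 176.468.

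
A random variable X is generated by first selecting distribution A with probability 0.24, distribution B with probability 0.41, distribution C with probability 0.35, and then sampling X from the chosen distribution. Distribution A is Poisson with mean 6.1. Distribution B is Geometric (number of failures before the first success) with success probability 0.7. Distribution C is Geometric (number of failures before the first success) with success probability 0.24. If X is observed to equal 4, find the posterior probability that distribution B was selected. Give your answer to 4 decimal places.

Likelihoods P(X=4 | ·): A: 0.129393; B: 0.00567; C: 0.0800692.
Posterior ∝ prior × likelihood. Numerator for B: 0.41·0.00567 = 0.0023247.
Normalizing constant: 0.24·0.129393 + 0.41·0.00567 + 0.35·0.0800692 = 0.0614033.
P(B | observation) = 0.0023247 / 0.0614033 = 0.0378595.

0.0379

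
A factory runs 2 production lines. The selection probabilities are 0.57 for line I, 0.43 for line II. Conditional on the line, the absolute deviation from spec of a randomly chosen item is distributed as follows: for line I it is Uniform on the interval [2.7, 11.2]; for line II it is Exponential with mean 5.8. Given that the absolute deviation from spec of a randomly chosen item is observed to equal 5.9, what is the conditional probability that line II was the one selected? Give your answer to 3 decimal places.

Likelihoods f(5.9 | ·): I: 0.117647; II: 0.0623433.
Posterior ∝ prior × likelihood. Numerator for II: 0.43·0.0623433 = 0.0268076.
Normalizing constant: 0.57·0.117647 + 0.43·0.0623433 = 0.0938664.
P(II | observation) = 0.0268076 / 0.0938664 = 0.285593.

0.286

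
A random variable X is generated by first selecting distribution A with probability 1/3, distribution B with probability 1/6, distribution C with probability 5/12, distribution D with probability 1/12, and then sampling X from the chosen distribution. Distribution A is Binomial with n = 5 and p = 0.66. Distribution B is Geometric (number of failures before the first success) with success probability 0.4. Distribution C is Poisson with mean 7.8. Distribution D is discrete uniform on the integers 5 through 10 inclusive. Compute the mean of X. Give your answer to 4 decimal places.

5.2250

Component means — A: 3.3; B: 1.5; C: 7.8; D: 7.5.
E[X] = 0.333333·3.3 + 0.166667·1.5 + 0.416667·7.8 + 0.0833333·7.5 = 5.225.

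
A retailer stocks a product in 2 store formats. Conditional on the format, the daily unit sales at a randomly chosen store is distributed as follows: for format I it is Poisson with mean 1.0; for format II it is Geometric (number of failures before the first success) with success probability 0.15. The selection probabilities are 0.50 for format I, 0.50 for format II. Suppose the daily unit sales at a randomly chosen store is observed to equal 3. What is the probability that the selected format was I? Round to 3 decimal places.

0.400

Likelihoods P(X=3 | ·): I: 0.0613132; II: 0.0921187.
Posterior ∝ prior × likelihood. Numerator for I: 0.5·0.0613132 = 0.0306566.
Normalizing constant: 0.5·0.0613132 + 0.5·0.0921187 = 0.076716.
P(I | observation) = 0.0306566 / 0.076716 = 0.399612.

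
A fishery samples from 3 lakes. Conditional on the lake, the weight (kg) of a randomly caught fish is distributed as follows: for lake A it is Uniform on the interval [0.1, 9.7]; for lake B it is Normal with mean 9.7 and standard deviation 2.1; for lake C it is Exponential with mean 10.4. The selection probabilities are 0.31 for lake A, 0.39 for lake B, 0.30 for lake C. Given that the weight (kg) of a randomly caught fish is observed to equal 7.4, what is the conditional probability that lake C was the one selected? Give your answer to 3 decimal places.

Likelihoods f(7.4 | ·): A: 0.104167; B: 0.104283; C: 0.0472008.
Posterior ∝ prior × likelihood. Numerator for C: 0.3·0.0472008 = 0.0141602.
Normalizing constant: 0.31·0.104167 + 0.39·0.104283 + 0.3·0.0472008 = 0.0871222.
P(C | observation) = 0.0141602 / 0.0871222 = 0.162533.

0.163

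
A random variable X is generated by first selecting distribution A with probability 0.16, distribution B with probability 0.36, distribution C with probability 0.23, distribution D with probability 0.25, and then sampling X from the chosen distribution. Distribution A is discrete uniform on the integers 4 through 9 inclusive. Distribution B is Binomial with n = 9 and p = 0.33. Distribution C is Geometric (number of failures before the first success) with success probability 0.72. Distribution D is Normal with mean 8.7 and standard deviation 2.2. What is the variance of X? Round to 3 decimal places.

12.281

Per component, A: μ=6.5, E[X²]=45.1667; B: μ=2.97, E[X²]=10.8108; C: μ=0.388889, E[X²]=0.691358; D: μ=8.7, E[X²]=80.53.
E[X] = 0.16·6.5 + 0.36·2.97 + 0.23·0.388889 + 0.25·8.7 = 4.37364.
E[X²] = 0.16·45.1667 + 0.36·10.8108 + 0.23·0.691358 + 0.25·80.53 = 31.4101.
Var(X) = E[X²] − (E[X])² = 31.4101 − 19.1288 = 12.2813.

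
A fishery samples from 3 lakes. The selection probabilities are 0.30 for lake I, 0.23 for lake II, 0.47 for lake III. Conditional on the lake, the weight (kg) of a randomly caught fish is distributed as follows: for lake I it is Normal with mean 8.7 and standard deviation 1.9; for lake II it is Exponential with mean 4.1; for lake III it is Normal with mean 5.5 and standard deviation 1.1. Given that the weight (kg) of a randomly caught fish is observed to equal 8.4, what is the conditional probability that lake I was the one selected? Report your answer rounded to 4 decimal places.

Likelihoods f(8.4 | ·): I: 0.207369; II: 0.0314371; III: 0.0112268.
Posterior ∝ prior × likelihood. Numerator for I: 0.3·0.207369 = 0.0622106.
Normalizing constant: 0.3·0.207369 + 0.23·0.0314371 + 0.47·0.0112268 = 0.0747177.
P(I | observation) = 0.0622106 / 0.0747177 = 0.832608.

0.8326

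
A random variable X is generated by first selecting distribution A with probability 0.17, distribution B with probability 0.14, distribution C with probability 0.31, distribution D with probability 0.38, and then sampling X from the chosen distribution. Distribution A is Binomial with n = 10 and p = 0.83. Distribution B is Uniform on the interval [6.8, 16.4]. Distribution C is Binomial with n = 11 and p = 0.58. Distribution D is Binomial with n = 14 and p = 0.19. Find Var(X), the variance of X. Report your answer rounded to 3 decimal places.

12.538

Per component, A: μ=8.3, E[X²]=70.301; B: μ=11.6, E[X²]=142.24; C: μ=6.38, E[X²]=43.384; D: μ=2.66, E[X²]=9.2302.
E[X] = 0.17·8.3 + 0.14·11.6 + 0.31·6.38 + 0.38·2.66 = 6.0236.
E[X²] = 0.17·70.301 + 0.14·142.24 + 0.31·43.384 + 0.38·9.2302 = 48.8213.
Var(X) = E[X²] − (E[X])² = 48.8213 − 36.2838 = 12.5375.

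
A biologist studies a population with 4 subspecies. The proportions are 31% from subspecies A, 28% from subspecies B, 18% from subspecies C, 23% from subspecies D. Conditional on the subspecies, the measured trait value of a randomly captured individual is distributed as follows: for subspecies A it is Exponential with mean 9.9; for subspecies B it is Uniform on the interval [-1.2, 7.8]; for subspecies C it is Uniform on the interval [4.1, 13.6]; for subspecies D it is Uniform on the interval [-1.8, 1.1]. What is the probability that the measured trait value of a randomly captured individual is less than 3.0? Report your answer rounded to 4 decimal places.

Conditional on each subspecies, P(X < 3.0): A: 0.261423; B: 0.466667; C: 0; D: 1.
By total probability, P(X < 3.0) = 0.31·0.261423 + 0.28·0.466667 + 0.18·0 + 0.23·1 = 0.441708.

0.4417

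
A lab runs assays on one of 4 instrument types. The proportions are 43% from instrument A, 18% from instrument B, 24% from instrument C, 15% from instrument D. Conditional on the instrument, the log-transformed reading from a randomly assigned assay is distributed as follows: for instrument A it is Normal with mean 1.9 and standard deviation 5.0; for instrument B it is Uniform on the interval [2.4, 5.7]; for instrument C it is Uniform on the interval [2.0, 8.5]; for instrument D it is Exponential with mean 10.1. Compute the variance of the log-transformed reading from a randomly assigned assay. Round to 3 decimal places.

34.810

Per component, A: μ=1.9, E[X²]=28.61; B: μ=4.05, E[X²]=17.31; C: μ=5.25, E[X²]=31.0833; D: μ=10.1, E[X²]=204.02.
E[X] = 0.43·1.9 + 0.18·4.05 + 0.24·5.25 + 0.15·10.1 = 4.321.
E[X²] = 0.43·28.61 + 0.18·17.31 + 0.24·31.0833 + 0.15·204.02 = 53.4811.
Var(X) = E[X²] − (E[X])² = 53.4811 − 18.671 = 34.8101.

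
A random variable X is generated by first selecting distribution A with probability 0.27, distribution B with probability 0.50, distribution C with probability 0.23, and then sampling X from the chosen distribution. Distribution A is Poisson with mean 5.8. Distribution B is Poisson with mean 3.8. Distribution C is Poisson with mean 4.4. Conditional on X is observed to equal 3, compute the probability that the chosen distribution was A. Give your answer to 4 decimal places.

Likelihoods P(X=3 | ·): A: 0.098452; B: 0.204588; C: 0.174305.
Posterior ∝ prior × likelihood. Numerator for A: 0.27·0.098452 = 0.0265821.
Normalizing constant: 0.27·0.098452 + 0.5·0.204588 + 0.23·0.174305 = 0.168966.
P(A | observation) = 0.0265821 / 0.168966 = 0.157322.

0.1573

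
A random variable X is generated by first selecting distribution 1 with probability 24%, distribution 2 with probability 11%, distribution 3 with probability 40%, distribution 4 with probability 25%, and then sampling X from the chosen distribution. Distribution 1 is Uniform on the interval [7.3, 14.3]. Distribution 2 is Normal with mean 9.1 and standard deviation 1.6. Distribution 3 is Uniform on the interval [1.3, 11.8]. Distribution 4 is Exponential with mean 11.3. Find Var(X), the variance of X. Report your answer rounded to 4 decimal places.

Per component, 1: μ=10.8, E[X²]=120.723; 2: μ=9.1, E[X²]=85.37; 3: μ=6.55, E[X²]=52.09; 4: μ=11.3, E[X²]=255.38.
E[X] = 0.24·10.8 + 0.11·9.1 + 0.4·6.55 + 0.25·11.3 = 9.038.
E[X²] = 0.24·120.723 + 0.11·85.37 + 0.4·52.09 + 0.25·255.38 = 123.045.
Var(X) = E[X²] − (E[X])² = 123.045 − 81.6854 = 41.3599.

41.3599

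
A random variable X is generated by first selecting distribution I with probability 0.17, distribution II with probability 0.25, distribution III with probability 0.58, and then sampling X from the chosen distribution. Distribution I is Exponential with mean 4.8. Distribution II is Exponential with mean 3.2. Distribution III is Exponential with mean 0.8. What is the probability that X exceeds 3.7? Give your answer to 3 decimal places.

Conditional on each component, P(X > 3.7): I: 0.462627; II: 0.314664; III: 0.00980366.
By total probability, P(X > 3.7) = 0.17·0.462627 + 0.25·0.314664 + 0.58·0.00980366 = 0.162999.

0.163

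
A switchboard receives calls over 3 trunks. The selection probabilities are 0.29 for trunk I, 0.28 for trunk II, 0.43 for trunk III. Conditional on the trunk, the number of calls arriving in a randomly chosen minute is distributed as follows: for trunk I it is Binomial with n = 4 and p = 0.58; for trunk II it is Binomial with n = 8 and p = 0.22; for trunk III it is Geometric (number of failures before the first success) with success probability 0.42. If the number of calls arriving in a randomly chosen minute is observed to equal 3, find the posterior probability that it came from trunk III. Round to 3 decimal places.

Likelihoods P(X=3 | ·): I: 0.327788; II: 0.172159; III: 0.081947.
Posterior ∝ prior × likelihood. Numerator for III: 0.43·0.081947 = 0.0352372.
Normalizing constant: 0.29·0.327788 + 0.28·0.172159 + 0.43·0.081947 = 0.1785.
P(III | observation) = 0.0352372 / 0.1785 = 0.197407.

0.197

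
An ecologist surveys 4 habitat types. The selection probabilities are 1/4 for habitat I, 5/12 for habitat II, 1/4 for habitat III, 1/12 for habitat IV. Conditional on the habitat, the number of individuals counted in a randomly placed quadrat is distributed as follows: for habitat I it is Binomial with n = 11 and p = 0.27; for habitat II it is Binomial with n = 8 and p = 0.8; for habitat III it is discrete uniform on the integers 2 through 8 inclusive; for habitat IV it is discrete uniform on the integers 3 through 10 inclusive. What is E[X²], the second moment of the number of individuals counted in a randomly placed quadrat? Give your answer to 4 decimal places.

For each component E[X²] = Var + (mean)², giving I: 10.989; II: 42.24; III: 29; IV: 47.5.
Overall E[X²] = 0.25·10.989 + 0.416667·42.24 + 0.25·29 + 0.0833333·47.5 = 31.5556.

31.5556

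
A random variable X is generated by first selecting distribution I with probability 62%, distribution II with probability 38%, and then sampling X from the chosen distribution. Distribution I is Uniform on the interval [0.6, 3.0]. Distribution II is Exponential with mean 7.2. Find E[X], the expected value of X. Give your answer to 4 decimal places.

3.8520

Component means — I: 1.8; II: 7.2.
E[X] = 0.62·1.8 + 0.38·7.2 = 3.852.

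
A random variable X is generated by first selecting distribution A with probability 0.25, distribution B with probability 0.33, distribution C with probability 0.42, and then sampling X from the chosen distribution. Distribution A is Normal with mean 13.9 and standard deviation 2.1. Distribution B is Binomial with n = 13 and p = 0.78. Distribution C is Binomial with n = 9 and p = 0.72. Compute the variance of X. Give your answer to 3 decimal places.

11.405

Per component, A: μ=13.9, E[X²]=197.62; B: μ=10.14, E[X²]=105.05; C: μ=6.48, E[X²]=43.8048.
E[X] = 0.25·13.9 + 0.33·10.14 + 0.42·6.48 = 9.5428.
E[X²] = 0.25·197.62 + 0.33·105.05 + 0.42·43.8048 = 102.47.
Var(X) = E[X²] − (E[X])² = 102.47 − 91.065 = 11.4046.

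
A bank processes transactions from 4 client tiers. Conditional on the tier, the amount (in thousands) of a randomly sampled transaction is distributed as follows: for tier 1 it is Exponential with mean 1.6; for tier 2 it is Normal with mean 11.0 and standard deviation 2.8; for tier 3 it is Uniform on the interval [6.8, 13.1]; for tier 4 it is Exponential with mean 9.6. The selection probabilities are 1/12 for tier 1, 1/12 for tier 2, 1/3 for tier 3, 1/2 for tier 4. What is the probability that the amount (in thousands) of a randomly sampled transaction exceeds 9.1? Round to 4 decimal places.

0.4683

Conditional on each tier, P(X > 9.1): 1: 0.00338805; 2: 0.751295; 3: 0.634921; 4: 0.387548.
By total probability, P(X > 9.1) = 0.0833333·0.00338805 + 0.0833333·0.751295 + 0.333333·0.634921 + 0.5·0.387548 = 0.468304.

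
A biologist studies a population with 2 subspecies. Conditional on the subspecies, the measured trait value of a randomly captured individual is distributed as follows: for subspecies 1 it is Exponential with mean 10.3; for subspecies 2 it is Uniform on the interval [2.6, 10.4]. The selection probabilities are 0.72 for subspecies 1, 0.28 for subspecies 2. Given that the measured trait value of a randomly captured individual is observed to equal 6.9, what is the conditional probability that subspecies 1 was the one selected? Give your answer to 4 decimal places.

Likelihoods f(6.9 | ·): 1: 0.0496853; 2: 0.128205.
Posterior ∝ prior × likelihood. Numerator for 1: 0.72·0.0496853 = 0.0357734.
Normalizing constant: 0.72·0.0496853 + 0.28·0.128205 = 0.0716708.
P(1 | observation) = 0.0357734 / 0.0716708 = 0.499135.

0.4991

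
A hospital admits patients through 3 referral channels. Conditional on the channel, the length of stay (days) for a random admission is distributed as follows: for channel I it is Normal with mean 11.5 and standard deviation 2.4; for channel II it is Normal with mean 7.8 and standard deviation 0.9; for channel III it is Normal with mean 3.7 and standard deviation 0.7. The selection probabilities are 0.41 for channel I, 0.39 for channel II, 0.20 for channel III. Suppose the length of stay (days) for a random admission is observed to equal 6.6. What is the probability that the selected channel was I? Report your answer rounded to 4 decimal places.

0.1066

Likelihoods f(6.6 | ·): I: 0.0206796; II: 0.182233; III: 0.00010687.
Posterior ∝ prior × likelihood. Numerator for I: 0.41·0.0206796 = 0.00847863.
Normalizing constant: 0.41·0.0206796 + 0.39·0.182233 + 0.2·0.00010687 = 0.079571.
P(I | observation) = 0.00847863 / 0.079571 = 0.106554.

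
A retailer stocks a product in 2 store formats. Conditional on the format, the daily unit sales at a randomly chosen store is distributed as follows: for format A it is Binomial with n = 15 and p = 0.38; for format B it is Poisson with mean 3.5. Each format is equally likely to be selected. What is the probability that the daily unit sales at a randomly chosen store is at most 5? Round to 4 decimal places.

0.6621

Conditional on each format, P(X ≤ 5): A: 0.466528; B: 0.857614.
By total probability, P(X ≤ 5) = 0.5·0.466528 + 0.5·0.857614 = 0.662071.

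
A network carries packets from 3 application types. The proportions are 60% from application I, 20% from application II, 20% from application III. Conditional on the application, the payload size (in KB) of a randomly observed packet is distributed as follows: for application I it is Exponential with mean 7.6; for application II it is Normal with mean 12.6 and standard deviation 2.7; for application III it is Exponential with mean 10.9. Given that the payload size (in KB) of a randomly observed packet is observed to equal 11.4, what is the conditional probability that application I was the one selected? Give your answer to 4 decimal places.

Likelihoods f(11.4 | ·): I: 0.0293592; II: 0.133861; III: 0.0322372.
Posterior ∝ prior × likelihood. Numerator for I: 0.6·0.0293592 = 0.0176155.
Normalizing constant: 0.6·0.0293592 + 0.2·0.133861 + 0.2·0.0322372 = 0.0508351.
P(I | observation) = 0.0176155 / 0.0508351 = 0.346523.

0.3465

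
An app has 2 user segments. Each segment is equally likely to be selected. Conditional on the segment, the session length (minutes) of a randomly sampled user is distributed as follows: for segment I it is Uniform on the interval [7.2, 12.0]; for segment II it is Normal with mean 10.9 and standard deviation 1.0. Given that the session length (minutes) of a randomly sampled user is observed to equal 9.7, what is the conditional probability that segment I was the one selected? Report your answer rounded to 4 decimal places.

0.5176

Likelihoods f(9.7 | ·): I: 0.208333; II: 0.194186.
Posterior ∝ prior × likelihood. Numerator for I: 0.5·0.208333 = 0.104167.
Normalizing constant: 0.5·0.208333 + 0.5·0.194186 = 0.20126.
P(I | observation) = 0.104167 / 0.20126 = 0.517573.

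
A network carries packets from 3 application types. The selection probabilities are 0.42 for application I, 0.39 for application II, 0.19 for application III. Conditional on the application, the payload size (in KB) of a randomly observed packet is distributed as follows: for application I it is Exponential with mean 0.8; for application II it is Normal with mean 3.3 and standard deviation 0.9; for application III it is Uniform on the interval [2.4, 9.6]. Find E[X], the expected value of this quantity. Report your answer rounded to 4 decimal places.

Component means — I: 0.8; II: 3.3; III: 6.
E[X] = 0.42·0.8 + 0.39·3.3 + 0.19·6 = 2.763.

2.7630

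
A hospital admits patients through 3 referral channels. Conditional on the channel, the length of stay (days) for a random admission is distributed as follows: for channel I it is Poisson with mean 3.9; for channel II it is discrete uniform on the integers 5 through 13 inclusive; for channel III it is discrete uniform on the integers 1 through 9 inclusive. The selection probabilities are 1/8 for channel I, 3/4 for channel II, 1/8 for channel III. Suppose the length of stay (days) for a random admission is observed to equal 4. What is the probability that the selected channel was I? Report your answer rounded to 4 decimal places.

0.6372

Likelihoods P(X=4 | ·): I: 0.195119; II: 0; III: 0.111111.
Posterior ∝ prior × likelihood. Numerator for I: 0.125·0.195119 = 0.0243898.
Normalizing constant: 0.125·0.195119 + 0.75·0 + 0.125·0.111111 = 0.0382787.
P(I | observation) = 0.0243898 / 0.0382787 = 0.637164.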